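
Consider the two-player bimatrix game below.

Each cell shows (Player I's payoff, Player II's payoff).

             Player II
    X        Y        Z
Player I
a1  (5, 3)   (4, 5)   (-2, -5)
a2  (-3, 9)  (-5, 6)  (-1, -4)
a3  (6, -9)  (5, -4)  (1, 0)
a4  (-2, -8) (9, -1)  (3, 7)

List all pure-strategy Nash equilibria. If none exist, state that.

(a4, Z)

Player I against X: payoffs 5, -3, 6, -2 → best response a3.
Player I against Y: payoffs 4, -5, 5, 9 → best response a4.
Player I against Z: payoffs -2, -1, 1, 3 → best response a4.
Player II against a1: payoffs 3, 5, -5 → best response Y.
Player II against a2: payoffs 9, 6, -4 → best response X.
Player II against a3: payoffs -9, -4, 0 → best response Z.
Player II against a4: payoffs -8, -1, 7 → best response Z.
Mutual best responses: (a4, Z).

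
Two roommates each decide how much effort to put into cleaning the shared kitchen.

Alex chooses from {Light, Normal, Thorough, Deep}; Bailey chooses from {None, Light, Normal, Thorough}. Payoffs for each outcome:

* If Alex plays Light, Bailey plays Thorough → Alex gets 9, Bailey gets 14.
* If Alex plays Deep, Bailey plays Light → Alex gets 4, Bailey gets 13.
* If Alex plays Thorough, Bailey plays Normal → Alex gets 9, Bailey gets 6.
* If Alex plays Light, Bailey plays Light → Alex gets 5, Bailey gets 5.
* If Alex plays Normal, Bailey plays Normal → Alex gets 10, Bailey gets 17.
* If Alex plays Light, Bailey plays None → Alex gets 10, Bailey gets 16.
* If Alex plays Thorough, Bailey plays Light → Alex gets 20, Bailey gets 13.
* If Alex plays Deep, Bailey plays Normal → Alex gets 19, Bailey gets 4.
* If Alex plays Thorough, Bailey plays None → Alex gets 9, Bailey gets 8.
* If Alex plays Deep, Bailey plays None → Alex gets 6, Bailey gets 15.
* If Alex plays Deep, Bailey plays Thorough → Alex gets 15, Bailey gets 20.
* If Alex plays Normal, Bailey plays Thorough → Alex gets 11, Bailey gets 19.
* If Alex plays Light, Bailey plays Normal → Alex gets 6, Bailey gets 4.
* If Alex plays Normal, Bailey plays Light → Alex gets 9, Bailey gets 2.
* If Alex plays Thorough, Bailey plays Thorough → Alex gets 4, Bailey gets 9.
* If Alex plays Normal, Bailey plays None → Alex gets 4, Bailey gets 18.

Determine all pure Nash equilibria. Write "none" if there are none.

The pure Nash equilibria are (Light, None), (Thorough, Light), (Deep, Thorough).

Alex against None: payoffs 10, 4, 9, 6 → best response Light.
Alex against Light: payoffs 5, 9, 20, 4 → best response Thorough.
Alex against Normal: payoffs 6, 10, 9, 19 → best response Deep.
Alex against Thorough: payoffs 9, 11, 4, 15 → best response Deep.
Bailey against Light: payoffs 16, 5, 4, 14 → best response None.
Bailey against Normal: payoffs 18, 2, 17, 19 → best response Thorough.
Bailey against Thorough: payoffs 8, 13, 6, 9 → best response Light.
Bailey against Deep: payoffs 15, 13, 4, 20 → best response Thorough.
Mutual best responses: (Light, None); (Thorough, Light); (Deep, Thorough).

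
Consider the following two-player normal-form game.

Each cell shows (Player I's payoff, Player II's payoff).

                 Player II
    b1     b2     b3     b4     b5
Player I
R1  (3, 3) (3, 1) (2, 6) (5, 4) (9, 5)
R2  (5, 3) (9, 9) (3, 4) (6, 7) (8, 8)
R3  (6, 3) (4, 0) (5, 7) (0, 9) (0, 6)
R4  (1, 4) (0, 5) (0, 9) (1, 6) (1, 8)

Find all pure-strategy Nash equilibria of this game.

For each player, find the best response to each opponent profile; mutual best responses are the pure NE.
Player I against b1: payoffs 3, 5, 6, 1 → best response R3.
Player I against b2: payoffs 3, 9, 4, 0 → best response R2.
Player I against b3: payoffs 2, 3, 5, 0 → best response R3.
Player I against b4: payoffs 5, 6, 0, 1 → best response R2.
Player I against b5: payoffs 9, 8, 0, 1 → best response R1.
Player II against R1: payoffs 3, 1, 6, 4, 5 → best response b3.
Player II against R2: payoffs 3, 9, 4, 7, 8 → best response b2.
Player II against R3: payoffs 3, 0, 7, 9, 6 → best response b4.
Player II against R4: payoffs 4, 5, 9, 6, 8 → best response b3.
Mutual best responses: (R2, b2).

Pure NE: (R2, b2)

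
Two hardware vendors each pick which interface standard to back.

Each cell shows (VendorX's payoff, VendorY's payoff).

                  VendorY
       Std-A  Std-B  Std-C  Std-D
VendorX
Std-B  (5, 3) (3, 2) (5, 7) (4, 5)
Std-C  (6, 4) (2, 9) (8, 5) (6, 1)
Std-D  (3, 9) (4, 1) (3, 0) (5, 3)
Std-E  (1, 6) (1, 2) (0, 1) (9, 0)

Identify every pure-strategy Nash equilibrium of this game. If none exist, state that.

Check each profile: it is a Nash equilibrium iff no player can strictly gain by switching unilaterally.
(Std-B, Std-A): VendorX can switch to Std-C (5 → 6). Not NE.
(Std-B, Std-B): VendorX can switch to Std-D (3 → 4). Not NE.
(Std-B, Std-C): VendorX can switch to Std-C (5 → 8). Not NE.
(Std-B, Std-D): VendorX can switch to Std-C (4 → 6). Not NE.
(Std-C, Std-A): VendorY can switch to Std-B (4 → 9). Not NE.
(Std-C, Std-B): VendorX can switch to Std-B (2 → 3). Not NE.
(Std-C, Std-C): VendorY can switch to Std-B (5 → 9). Not NE.
(Std-C, Std-D): VendorX can switch to Std-E (6 → 9). Not NE.
(The remaining 8 profiles each have a profitable deviation by the same check.)

This game has no pure Nash equilibrium.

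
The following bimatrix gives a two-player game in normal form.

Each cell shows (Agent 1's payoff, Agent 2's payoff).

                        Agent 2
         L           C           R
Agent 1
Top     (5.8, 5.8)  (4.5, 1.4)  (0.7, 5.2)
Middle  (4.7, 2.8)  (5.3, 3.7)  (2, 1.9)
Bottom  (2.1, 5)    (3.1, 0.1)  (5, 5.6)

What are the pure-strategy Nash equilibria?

The pure Nash equilibria are (Top, L); (Middle, C); (Bottom, R).

Agent 1 against L: payoffs 5.8, 4.7, 2.1 → best response Top.
Agent 1 against C: payoffs 4.5, 5.3, 3.1 → best response Middle.
Agent 1 against R: payoffs 0.7, 2, 5 → best response Bottom.
Agent 2 against Top: payoffs 5.8, 1.4, 5.2 → best response L.
Agent 2 against Middle: payoffs 2.8, 3.7, 1.9 → best response C.
Agent 2 against Bottom: payoffs 5, 0.1, 5.6 → best response R.
Mutual best responses: (Top, L); (Middle, C); (Bottom, R).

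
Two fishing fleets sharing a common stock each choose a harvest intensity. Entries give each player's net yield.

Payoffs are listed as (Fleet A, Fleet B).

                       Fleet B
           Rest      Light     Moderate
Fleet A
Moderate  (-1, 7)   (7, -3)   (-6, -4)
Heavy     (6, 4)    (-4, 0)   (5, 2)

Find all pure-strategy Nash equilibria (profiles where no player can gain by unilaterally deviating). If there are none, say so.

Fleet A against Rest: payoffs -1, 6 → best response Heavy.
Fleet A against Light: payoffs 7, -4 → best response Moderate.
Fleet A against Moderate: payoffs -6, 5 → best response Heavy.
Fleet B against Moderate: payoffs 7, -3, -4 → best response Rest.
Fleet B against Heavy: payoffs 4, 0, 2 → best response Rest.
Mutual best responses: (Heavy, Rest).

The unique pure-strategy Nash equilibrium is (Heavy, Rest).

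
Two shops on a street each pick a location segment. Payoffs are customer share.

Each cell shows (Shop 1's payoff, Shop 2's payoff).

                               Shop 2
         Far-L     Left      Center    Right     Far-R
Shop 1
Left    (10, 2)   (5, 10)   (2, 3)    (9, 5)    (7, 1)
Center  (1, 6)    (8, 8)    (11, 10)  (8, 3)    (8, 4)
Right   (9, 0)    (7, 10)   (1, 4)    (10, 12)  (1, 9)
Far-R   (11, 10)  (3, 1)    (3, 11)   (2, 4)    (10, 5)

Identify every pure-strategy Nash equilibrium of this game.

Shop 1 against Far-L: payoffs 10, 1, 9, 11 → best response Far-R.
Shop 1 against Left: payoffs 5, 8, 7, 3 → best response Center.
Shop 1 against Center: payoffs 2, 11, 1, 3 → best response Center.
Shop 1 against Right: payoffs 9, 8, 10, 2 → best response Right.
Shop 1 against Far-R: payoffs 7, 8, 1, 10 → best response Far-R.
Shop 2 against Left: payoffs 2, 10, 3, 5, 1 → best response Left.
Shop 2 against Center: payoffs 6, 8, 10, 3, 4 → best response Center.
Shop 2 against Right: payoffs 0, 10, 4, 12, 9 → best response Right.
Shop 2 against Far-R: payoffs 10, 1, 11, 4, 5 → best response Center.
Mutual best responses: (Center, Center); (Right, Right).

(Center, Center), (Right, Right)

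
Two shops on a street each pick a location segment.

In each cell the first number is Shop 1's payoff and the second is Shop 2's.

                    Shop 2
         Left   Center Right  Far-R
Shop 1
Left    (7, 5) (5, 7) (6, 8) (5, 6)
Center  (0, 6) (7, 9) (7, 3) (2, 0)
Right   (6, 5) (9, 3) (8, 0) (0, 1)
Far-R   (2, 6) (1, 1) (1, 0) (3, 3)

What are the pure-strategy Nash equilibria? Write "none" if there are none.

This game has no pure Nash equilibrium.

Shop 1 against Left: payoffs 7, 0, 6, 2 → best response Left.
Shop 1 against Center: payoffs 5, 7, 9, 1 → best response Right.
Shop 1 against Right: payoffs 6, 7, 8, 1 → best response Right.
Shop 1 against Far-R: payoffs 5, 2, 0, 3 → best response Left.
Shop 2 against Left: payoffs 5, 7, 8, 6 → best response Right.
Shop 2 against Center: payoffs 6, 9, 3, 0 → best response Center.
Shop 2 against Right: payoffs 5, 3, 0, 1 → best response Left.
Shop 2 against Far-R: payoffs 6, 1, 0, 3 → best response Left.
No profile is a mutual best response for all players.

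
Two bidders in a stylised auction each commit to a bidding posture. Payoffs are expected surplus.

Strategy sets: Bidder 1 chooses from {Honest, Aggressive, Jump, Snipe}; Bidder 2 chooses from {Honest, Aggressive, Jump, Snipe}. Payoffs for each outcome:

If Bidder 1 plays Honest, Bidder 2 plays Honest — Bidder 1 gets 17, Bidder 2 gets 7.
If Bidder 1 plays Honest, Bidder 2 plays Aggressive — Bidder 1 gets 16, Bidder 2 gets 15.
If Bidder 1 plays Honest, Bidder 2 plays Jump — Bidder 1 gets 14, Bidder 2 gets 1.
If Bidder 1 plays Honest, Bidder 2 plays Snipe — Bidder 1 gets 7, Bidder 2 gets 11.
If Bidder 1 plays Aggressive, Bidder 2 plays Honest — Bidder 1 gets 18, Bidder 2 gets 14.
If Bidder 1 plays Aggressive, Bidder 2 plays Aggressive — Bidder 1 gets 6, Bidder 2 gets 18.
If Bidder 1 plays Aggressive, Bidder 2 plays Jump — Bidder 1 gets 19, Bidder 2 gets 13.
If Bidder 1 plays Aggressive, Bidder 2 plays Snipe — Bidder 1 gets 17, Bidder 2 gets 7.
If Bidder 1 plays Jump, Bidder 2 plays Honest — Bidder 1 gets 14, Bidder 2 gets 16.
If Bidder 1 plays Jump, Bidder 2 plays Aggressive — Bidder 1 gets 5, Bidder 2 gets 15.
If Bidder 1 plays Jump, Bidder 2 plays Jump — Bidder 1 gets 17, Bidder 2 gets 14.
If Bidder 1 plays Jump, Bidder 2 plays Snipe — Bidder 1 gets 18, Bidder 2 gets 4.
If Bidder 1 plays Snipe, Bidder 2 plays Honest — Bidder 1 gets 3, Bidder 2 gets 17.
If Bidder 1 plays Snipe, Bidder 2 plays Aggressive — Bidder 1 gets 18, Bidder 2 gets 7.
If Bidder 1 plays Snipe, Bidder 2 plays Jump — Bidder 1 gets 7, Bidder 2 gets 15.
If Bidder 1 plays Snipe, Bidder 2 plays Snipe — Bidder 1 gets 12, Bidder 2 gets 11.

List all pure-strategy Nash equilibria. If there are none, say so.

Bidder 1 against Honest: payoffs 17, 18, 14, 3 → best response Aggressive.
Bidder 1 against Aggressive: payoffs 16, 6, 5, 18 → best response Snipe.
Bidder 1 against Jump: payoffs 14, 19, 17, 7 → best response Aggressive.
Bidder 1 against Snipe: payoffs 7, 17, 18, 12 → best response Jump.
Bidder 2 against Honest: payoffs 7, 15, 1, 11 → best response Aggressive.
Bidder 2 against Aggressive: payoffs 14, 18, 13, 7 → best response Aggressive.
Bidder 2 against Jump: payoffs 16, 15, 14, 4 → best response Honest.
Bidder 2 against Snipe: payoffs 17, 7, 15, 11 → best response Honest.
No profile is a mutual best response for all players.

There is no pure-strategy Nash equilibrium.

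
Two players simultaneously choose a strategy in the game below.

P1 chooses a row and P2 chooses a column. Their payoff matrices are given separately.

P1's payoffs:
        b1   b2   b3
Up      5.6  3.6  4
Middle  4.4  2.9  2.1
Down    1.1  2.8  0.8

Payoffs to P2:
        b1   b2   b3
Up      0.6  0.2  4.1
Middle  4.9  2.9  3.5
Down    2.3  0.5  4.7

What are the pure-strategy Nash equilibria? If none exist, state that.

Pure NE: (Up, b3)

Mark each player's best response to every combination of opponents' strategies; a profile where every player is best-responding is a pure Nash equilibrium.
P1 against b1: payoffs 5.6, 4.4, 1.1 → best response Up.
P1 against b2: payoffs 3.6, 2.9, 2.8 → best response Up.
P1 against b3: payoffs 4, 2.1, 0.8 → best response Up.
P2 against Up: payoffs 0.6, 0.2, 4.1 → best response b3.
P2 against Middle: payoffs 4.9, 2.9, 3.5 → best response b1.
P2 against Down: payoffs 2.3, 0.5, 4.7 → best response b3.
Mutual best responses: (Up, b3).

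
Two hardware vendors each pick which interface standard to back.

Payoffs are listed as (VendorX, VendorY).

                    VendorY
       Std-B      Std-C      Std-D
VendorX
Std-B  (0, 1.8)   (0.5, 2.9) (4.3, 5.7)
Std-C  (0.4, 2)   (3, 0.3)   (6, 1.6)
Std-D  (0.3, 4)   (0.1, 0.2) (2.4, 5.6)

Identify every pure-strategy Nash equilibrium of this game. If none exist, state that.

(Std-C, Std-B)

For each strategy profile, look for a profitable unilateral deviation.
(Std-B, Std-B): VendorX can switch to Std-C (0 → 0.4). Not NE.
(Std-B, Std-C): VendorX can switch to Std-C (0.5 → 3). Not NE.
(Std-B, Std-D): VendorX can switch to Std-C (4.3 → 6). Not NE.
(Std-C, Std-B): VendorX gets 0.4, best alternative 0.3; VendorY gets 2, best alternative 1.6. No profitable deviation — NE.
(Std-C, Std-C): VendorY can switch to Std-B (0.3 → 2). Not NE.
(Std-C, Std-D): VendorY can switch to Std-B (1.6 → 2). Not NE.
(Std-D, Std-B): VendorX can switch to Std-C (0.3 → 0.4). Not NE.
(The remaining 2 profiles each have a profitable deviation by the same check.)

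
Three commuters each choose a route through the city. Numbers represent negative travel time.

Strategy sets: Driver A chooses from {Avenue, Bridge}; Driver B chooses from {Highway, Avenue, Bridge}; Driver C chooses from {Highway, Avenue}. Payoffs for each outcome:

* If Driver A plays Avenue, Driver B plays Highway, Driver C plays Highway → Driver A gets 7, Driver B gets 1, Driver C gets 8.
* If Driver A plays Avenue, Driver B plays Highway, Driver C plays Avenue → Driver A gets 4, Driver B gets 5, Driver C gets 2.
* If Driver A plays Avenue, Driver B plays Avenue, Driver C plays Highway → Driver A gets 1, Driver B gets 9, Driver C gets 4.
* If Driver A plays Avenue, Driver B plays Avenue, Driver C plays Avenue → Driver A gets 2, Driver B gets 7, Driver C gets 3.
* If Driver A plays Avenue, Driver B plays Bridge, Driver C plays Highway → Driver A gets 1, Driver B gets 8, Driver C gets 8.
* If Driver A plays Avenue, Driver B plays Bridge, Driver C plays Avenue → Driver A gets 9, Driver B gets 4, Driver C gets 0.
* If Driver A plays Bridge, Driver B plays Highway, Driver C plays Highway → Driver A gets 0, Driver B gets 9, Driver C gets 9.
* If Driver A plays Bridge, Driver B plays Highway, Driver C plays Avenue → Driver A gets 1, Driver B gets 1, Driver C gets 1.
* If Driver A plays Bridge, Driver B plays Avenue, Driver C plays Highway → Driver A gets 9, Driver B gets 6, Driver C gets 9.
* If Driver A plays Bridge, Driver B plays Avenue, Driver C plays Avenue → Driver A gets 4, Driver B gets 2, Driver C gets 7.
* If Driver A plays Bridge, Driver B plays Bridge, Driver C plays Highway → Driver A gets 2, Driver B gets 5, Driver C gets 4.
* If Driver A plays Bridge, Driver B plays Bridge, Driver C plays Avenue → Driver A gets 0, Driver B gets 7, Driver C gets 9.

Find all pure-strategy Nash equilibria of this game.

(Avenue, Highway, Highway): Driver B can switch to Avenue (1 → 9). Not NE.
(Avenue, Highway, Avenue): Driver B can switch to Avenue (5 → 7). Not NE.
(Avenue, Avenue, Highway): Driver A can switch to Bridge (1 → 9). Not NE.
(Avenue, Avenue, Avenue): Driver A can switch to Bridge (2 → 4). Not NE.
(Avenue, Bridge, Highway): Driver A can switch to Bridge (1 → 2). Not NE.
(Avenue, Bridge, Avenue): Driver B can switch to Highway (4 → 5). Not NE.
(The remaining 6 profiles each have a profitable deviation by the same check.)

No pure-strategy Nash equilibrium.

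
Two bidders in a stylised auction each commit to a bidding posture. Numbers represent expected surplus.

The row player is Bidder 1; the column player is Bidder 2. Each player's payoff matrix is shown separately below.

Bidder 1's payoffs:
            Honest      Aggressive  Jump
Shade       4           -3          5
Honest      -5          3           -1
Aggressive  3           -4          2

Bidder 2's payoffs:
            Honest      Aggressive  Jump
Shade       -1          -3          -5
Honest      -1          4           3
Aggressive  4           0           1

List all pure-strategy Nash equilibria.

Mark each player's best response to every combination of opponents' strategies; a profile where every player is best-responding is a pure Nash equilibrium.
Bidder 1 against Honest: payoffs 4, -5, 3 → best response Shade.
Bidder 1 against Aggressive: payoffs -3, 3, -4 → best response Honest.
Bidder 1 against Jump: payoffs 5, -1, 2 → best response Shade.
Bidder 2 against Shade: payoffs -1, -3, -5 → best response Honest.
Bidder 2 against Honest: payoffs -1, 4, 3 → best response Aggressive.
Bidder 2 against Aggressive: payoffs 4, 0, 1 → best response Honest.
Mutual best responses: (Shade, Honest); (Honest, Aggressive).

(Shade, Honest), (Honest, Aggressive)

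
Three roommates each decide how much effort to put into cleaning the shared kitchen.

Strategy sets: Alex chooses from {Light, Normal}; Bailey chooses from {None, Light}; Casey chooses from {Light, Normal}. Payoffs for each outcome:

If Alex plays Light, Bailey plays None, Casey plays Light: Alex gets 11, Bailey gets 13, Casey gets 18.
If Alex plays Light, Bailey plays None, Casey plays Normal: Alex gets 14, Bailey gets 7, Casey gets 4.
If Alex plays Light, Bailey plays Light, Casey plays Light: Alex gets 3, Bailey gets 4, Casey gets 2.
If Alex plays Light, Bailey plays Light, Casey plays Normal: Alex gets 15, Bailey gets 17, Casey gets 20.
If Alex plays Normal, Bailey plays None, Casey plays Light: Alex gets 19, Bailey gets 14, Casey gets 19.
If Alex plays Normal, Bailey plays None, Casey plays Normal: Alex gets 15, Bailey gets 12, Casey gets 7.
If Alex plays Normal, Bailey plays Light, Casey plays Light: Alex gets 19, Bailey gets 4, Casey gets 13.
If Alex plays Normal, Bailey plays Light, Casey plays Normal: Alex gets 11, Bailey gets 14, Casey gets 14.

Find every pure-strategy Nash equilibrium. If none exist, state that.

(Light, Light, Normal) and (Normal, None, Light)

Alex against (None, Light): payoffs 11, 19 → best response Normal.
Alex against (None, Normal): payoffs 14, 15 → best response Normal.
Alex against (Light, Light): payoffs 3, 19 → best response Normal.
Alex against (Light, Normal): payoffs 15, 11 → best response Light.
Bailey against (Light, Light): payoffs 13, 4 → best response None.
Bailey against (Light, Normal): payoffs 7, 17 → best response Light.
Bailey against (Normal, Light): payoffs 14, 4 → best response None.
Bailey against (Normal, Normal): payoffs 12, 14 → best response Light.
Casey against (Light, None): payoffs 18, 4 → best response Light.
Casey against (Light, Light): payoffs 2, 20 → best response Normal.
Casey against (Normal, None): payoffs 19, 7 → best response Light.
Casey against (Normal, Light): payoffs 13, 14 → best response Normal.
Mutual best responses: (Light, Light, Normal); (Normal, None, Light).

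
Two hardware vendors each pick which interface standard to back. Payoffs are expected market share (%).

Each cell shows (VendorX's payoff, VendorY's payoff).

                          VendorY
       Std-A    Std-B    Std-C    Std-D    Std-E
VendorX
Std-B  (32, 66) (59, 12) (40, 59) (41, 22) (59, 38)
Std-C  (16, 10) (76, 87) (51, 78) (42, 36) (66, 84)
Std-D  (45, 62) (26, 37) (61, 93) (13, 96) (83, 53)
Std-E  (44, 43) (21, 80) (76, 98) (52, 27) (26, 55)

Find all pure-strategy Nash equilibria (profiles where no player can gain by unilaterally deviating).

(Std-C, Std-B), (Std-E, Std-C)

(Std-B, Std-A): VendorX can switch to Std-D (32 → 45). Not NE.
(Std-B, Std-B): VendorX can switch to Std-C (59 → 76). Not NE.
(Std-B, Std-C): VendorX can switch to Std-C (40 → 51). Not NE.
(Std-B, Std-D): VendorX can switch to Std-C (41 → 42). Not NE.
(Std-B, Std-E): VendorX can switch to Std-C (59 → 66). Not NE.
(Std-C, Std-A): VendorX can switch to Std-B (16 → 32). Not NE.
(Std-C, Std-B): VendorX gets 76, best alternative 59; VendorY gets 87, best alternative 84. No profitable deviation — NE.
(Std-C, Std-C): VendorX can switch to Std-D (51 → 61). Not NE.
(Std-C, Std-D): VendorX can switch to Std-E (42 → 52). Not NE.
(Std-C, Std-E): VendorX can switch to Std-D (66 → 83). Not NE.
(Std-D, Std-A): VendorY can switch to Std-C (62 → 93). Not NE.
(Std-E, Std-C): VendorX gets 76, best alternative 61; VendorY gets 98, best alternative 80. No profitable deviation — NE.
(The remaining 8 profiles each have a profitable deviation by the same check.)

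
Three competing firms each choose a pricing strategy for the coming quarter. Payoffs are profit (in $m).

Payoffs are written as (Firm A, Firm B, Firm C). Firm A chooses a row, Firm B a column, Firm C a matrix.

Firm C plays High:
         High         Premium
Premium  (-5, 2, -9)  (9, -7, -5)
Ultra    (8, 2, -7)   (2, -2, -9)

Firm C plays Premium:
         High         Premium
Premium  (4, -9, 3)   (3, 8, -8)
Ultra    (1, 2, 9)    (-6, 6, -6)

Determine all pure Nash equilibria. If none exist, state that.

(Premium, High, High): Firm A can switch to Ultra (-5 → 8). Not NE.
(Premium, High, Premium): Firm B can switch to Premium (-9 → 8). Not NE.
(Premium, Premium, High): Firm B can switch to High (-7 → 2). Not NE.
(Premium, Premium, Premium): Firm C can switch to High (-8 → -5). Not NE.
(Ultra, High, High): Firm C can switch to Premium (-7 → 9). Not NE.
(Ultra, High, Premium): Firm A can switch to Premium (1 → 4). Not NE.
(Ultra, Premium, High): Firm A can switch to Premium (2 → 9). Not NE.
(Ultra, Premium, Premium): Firm A can switch to Premium (-6 → 3). Not NE.

There is no pure-strategy Nash equilibrium.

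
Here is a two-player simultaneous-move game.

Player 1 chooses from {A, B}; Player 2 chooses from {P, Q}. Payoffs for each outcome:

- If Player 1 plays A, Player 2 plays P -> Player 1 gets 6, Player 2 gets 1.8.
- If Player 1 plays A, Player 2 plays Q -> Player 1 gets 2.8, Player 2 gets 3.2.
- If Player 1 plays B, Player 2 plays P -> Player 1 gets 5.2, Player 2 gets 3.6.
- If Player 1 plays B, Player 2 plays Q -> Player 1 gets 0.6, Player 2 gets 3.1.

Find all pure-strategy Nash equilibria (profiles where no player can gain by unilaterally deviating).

The unique pure-strategy Nash equilibrium is (A, Q).

(A, P): Player 2 can switch to Q (1.8 → 3.2). Not NE.
(A, Q): Player 1 gets 2.8, best alternative 0.6; Player 2 gets 3.2, best alternative 1.8. No profitable deviation — NE.
(B, P): Player 1 can switch to A (5.2 → 6). Not NE.
(B, Q): Player 1 can switch to A (0.6 → 2.8). Not NE.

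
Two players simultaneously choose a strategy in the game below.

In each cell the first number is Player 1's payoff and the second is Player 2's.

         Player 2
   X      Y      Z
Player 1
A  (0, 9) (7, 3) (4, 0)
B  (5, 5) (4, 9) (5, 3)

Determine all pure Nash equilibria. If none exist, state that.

For each player, find the best response to each opponent profile; mutual best responses are the pure NE.
Player 1 against X: payoffs 0, 5 → best response B.
Player 1 against Y: payoffs 7, 4 → best response A.
Player 1 against Z: payoffs 4, 5 → best response B.
Player 2 against A: payoffs 9, 3, 0 → best response X.
Player 2 against B: payoffs 5, 9, 3 → best response Y.
No profile is a mutual best response for all players.

No pure-strategy Nash equilibrium.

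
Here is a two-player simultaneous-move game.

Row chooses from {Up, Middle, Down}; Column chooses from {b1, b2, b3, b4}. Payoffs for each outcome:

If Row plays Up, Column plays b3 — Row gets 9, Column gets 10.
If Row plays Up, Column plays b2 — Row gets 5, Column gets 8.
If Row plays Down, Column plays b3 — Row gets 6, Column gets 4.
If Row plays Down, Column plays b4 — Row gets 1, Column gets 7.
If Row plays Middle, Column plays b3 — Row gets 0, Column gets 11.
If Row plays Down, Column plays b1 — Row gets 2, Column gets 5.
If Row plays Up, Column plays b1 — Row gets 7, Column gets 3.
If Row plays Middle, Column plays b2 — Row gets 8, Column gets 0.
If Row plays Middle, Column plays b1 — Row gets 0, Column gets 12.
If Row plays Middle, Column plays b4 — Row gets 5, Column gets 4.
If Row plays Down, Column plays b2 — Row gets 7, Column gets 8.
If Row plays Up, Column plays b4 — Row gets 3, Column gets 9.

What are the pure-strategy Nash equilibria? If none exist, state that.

Pure NE: (Up, b3)

Row against b1: payoffs 7, 0, 2 → best response Up.
Row against b2: payoffs 5, 8, 7 → best response Middle.
Row against b3: payoffs 9, 0, 6 → best response Up.
Row against b4: payoffs 3, 5, 1 → best response Middle.
Column against Up: payoffs 3, 8, 10, 9 → best response b3.
Column against Middle: payoffs 12, 0, 11, 4 → best response b1.
Column against Down: payoffs 5, 8, 4, 7 → best response b2.
Mutual best responses: (Up, b3).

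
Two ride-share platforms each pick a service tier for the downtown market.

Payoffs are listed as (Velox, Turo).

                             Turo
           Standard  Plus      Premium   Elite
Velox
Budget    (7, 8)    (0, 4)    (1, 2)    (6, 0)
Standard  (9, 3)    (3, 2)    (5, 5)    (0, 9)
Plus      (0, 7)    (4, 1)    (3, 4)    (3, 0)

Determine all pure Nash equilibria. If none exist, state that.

(Budget, Standard): Velox can switch to Standard (7 → 9). Not NE.
(Budget, Plus): Velox can switch to Standard (0 → 3). Not NE.
(Budget, Premium): Velox can switch to Standard (1 → 5). Not NE.
(Budget, Elite): Turo can switch to Standard (0 → 8). Not NE.
(Standard, Standard): Turo can switch to Premium (3 → 5). Not NE.
(Standard, Plus): Velox can switch to Plus (3 → 4). Not NE.
(Standard, Premium): Turo can switch to Elite (5 → 9). Not NE.
(Standard, Elite): Velox can switch to Budget (0 → 6). Not NE.
(The remaining 4 profiles each have a profitable deviation by the same check.)

This game has no pure Nash equilibrium.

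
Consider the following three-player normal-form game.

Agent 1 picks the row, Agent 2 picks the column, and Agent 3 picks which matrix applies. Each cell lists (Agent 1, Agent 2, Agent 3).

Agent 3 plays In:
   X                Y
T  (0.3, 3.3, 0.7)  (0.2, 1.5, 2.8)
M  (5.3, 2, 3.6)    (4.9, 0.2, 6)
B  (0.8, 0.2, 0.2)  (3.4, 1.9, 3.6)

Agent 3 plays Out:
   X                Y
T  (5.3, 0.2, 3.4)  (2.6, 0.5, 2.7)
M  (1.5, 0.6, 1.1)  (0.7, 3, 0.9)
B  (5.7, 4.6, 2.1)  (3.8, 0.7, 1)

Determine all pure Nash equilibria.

The pure Nash equilibria are (M, X, In), (B, X, Out).

Check each profile: it is a Nash equilibrium iff no player can strictly gain by switching unilaterally.
(T, X, In): Agent 1 can switch to M (0.3 → 5.3). Not NE.
(T, X, Out): Agent 1 can switch to B (5.3 → 5.7). Not NE.
(T, Y, In): Agent 1 can switch to M (0.2 → 4.9). Not NE.
(T, Y, Out): Agent 1 can switch to B (2.6 → 3.8). Not NE.
(M, X, In): Agent 1 gets 5.3, best alternative 0.8; Agent 2 gets 2, best alternative 0.2; Agent 3 gets 3.6, best alternative 1.1. No profitable deviation — NE.
(M, X, Out): Agent 1 can switch to T (1.5 → 5.3). Not NE.
(M, Y, In): Agent 2 can switch to X (0.2 → 2). Not NE.
(M, Y, Out): Agent 1 can switch to T (0.7 → 2.6). Not NE.
(B, X, In): Agent 1 can switch to M (0.8 → 5.3). Not NE.
(B, X, Out): Agent 1 gets 5.7, best alternative 5.3; Agent 2 gets 4.6, best alternative 0.7; Agent 3 gets 2.1, best alternative 0.2. No profitable deviation — NE.
(B, Y, In): Agent 1 can switch to M (3.4 → 4.9). Not NE.
(B, Y, Out): Agent 2 can switch to X (0.7 → 4.6). Not NE.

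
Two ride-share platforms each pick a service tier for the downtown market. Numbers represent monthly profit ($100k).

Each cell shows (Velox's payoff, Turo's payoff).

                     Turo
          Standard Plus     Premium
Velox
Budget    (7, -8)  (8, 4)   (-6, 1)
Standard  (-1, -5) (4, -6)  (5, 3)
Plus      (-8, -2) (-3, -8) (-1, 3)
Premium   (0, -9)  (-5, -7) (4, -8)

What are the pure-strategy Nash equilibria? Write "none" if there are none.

Pure-strategy Nash equilibria: (Budget, Plus); (Standard, Premium)

Velox against Standard: payoffs 7, -1, -8, 0 → best response Budget.
Velox against Plus: payoffs 8, 4, -3, -5 → best response Budget.
Velox against Premium: payoffs -6, 5, -1, 4 → best response Standard.
Turo against Budget: payoffs -8, 4, 1 → best response Plus.
Turo against Standard: payoffs -5, -6, 3 → best response Premium.
Turo against Plus: payoffs -2, -8, 3 → best response Premium.
Turo against Premium: payoffs -9, -7, -8 → best response Plus.
Mutual best responses: (Budget, Plus); (Standard, Premium).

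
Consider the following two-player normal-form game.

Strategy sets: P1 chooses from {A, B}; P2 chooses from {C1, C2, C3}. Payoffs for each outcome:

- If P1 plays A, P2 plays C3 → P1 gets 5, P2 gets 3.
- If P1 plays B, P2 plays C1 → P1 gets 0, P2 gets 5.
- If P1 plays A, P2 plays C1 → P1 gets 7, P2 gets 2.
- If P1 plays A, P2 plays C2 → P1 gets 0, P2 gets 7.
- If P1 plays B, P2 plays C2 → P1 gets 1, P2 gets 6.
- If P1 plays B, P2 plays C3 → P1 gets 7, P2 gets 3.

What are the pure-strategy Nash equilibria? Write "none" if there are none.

(A, C1): P2 can switch to C2 (2 → 7). Not NE.
(A, C2): P1 can switch to B (0 → 1). Not NE.
(A, C3): P1 can switch to B (5 → 7). Not NE.
(B, C1): P1 can switch to A (0 → 7). Not NE.
(B, C2): P1 gets 1, best alternative 0; P2 gets 6, best alternative 5. No profitable deviation — NE.
(B, C3): P2 can switch to C1 (3 → 5). Not NE.

The unique pure-strategy Nash equilibrium is (B, C2).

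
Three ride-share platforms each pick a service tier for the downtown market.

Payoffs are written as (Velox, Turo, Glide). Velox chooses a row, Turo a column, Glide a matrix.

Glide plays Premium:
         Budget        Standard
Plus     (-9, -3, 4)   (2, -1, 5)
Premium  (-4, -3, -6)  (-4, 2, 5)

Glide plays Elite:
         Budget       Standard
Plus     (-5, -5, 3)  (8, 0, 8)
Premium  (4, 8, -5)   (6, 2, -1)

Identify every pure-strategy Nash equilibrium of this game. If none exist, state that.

Pure-strategy Nash equilibria: (Plus, Standard, Elite), (Premium, Budget, Elite)

(Plus, Budget, Premium): Velox can switch to Premium (-9 → -4). Not NE.
(Plus, Budget, Elite): Velox can switch to Premium (-5 → 4). Not NE.
(Plus, Standard, Premium): Glide can switch to Elite (5 → 8). Not NE.
(Plus, Standard, Elite): Velox gets 8, best alternative 6; Turo gets 0, best alternative -5; Glide gets 8, best alternative 5. No profitable deviation — NE.
(Premium, Budget, Premium): Turo can switch to Standard (-3 → 2). Not NE.
(Premium, Budget, Elite): Velox gets 4, best alternative -5; Turo gets 8, best alternative 2; Glide gets -5, best alternative -6. No profitable deviation — NE.
(Premium, Standard, Premium): Velox can switch to Plus (-4 → 2). Not NE.
(Premium, Standard, Elite): Velox can switch to Plus (6 → 8). Not NE.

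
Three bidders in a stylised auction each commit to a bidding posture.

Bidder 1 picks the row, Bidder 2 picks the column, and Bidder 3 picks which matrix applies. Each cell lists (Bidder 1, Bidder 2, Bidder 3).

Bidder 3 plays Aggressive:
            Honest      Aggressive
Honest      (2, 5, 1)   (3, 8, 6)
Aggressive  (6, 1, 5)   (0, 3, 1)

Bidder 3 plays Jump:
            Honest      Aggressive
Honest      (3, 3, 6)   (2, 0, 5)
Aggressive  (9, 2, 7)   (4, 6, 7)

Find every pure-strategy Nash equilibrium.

Bidder 1 against (Honest, Aggressive): payoffs 2, 6 → best response Aggressive.
Bidder 1 against (Honest, Jump): payoffs 3, 9 → best response Aggressive.
Bidder 1 against (Aggressive, Aggressive): payoffs 3, 0 → best response Honest.
Bidder 1 against (Aggressive, Jump): payoffs 2, 4 → best response Aggressive.
Bidder 2 against (Honest, Aggressive): payoffs 5, 8 → best response Aggressive.
Bidder 2 against (Honest, Jump): payoffs 3, 0 → best response Honest.
Bidder 2 against (Aggressive, Aggressive): payoffs 1, 3 → best response Aggressive.
Bidder 2 against (Aggressive, Jump): payoffs 2, 6 → best response Aggressive.
Bidder 3 against (Honest, Honest): payoffs 1, 6 → best response Jump.
Bidder 3 against (Honest, Aggressive): payoffs 6, 5 → best response Aggressive.
Bidder 3 against (Aggressive, Honest): payoffs 5, 7 → best response Jump.
Bidder 3 against (Aggressive, Aggressive): payoffs 1, 7 → best response Jump.
Mutual best responses: (Honest, Aggressive, Aggressive); (Aggressive, Aggressive, Jump).

The pure Nash equilibria are (Honest, Aggressive, Aggressive), (Aggressive, Aggressive, Jump).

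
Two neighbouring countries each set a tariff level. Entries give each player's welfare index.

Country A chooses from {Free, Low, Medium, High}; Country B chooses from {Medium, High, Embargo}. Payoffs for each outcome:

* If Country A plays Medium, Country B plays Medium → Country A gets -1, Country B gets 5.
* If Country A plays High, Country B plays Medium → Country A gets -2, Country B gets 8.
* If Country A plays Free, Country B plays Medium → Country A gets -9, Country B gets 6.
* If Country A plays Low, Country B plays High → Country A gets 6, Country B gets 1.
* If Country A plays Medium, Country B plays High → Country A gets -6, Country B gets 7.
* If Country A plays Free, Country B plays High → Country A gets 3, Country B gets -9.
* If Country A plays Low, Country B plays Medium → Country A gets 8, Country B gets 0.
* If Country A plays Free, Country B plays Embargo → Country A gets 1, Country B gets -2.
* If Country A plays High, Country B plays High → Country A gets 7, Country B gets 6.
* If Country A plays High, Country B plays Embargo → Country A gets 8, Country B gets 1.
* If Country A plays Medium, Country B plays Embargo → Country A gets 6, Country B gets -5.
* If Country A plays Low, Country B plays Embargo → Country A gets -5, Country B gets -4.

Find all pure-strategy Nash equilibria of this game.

Country A against Medium: payoffs -9, 8, -1, -2 → best response Low.
Country A against High: payoffs 3, 6, -6, 7 → best response High.
Country A against Embargo: payoffs 1, -5, 6, 8 → best response High.
Country B against Free: payoffs 6, -9, -2 → best response Medium.
Country B against Low: payoffs 0, 1, -4 → best response High.
Country B against Medium: payoffs 5, 7, -5 → best response High.
Country B against High: payoffs 8, 6, 1 → best response Medium.
No profile is a mutual best response for all players.

There is no pure-strategy Nash equilibrium.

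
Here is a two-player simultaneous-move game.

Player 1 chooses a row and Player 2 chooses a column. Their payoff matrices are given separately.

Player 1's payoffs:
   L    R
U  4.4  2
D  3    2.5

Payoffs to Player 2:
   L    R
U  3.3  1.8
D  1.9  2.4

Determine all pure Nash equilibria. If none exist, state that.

Pure-strategy Nash equilibria: (U, L) and (D, R)

Player 1 against L: payoffs 4.4, 3 → best response U.
Player 1 against R: payoffs 2, 2.5 → best response D.
Player 2 against U: payoffs 3.3, 1.8 → best response L.
Player 2 against D: payoffs 1.9, 2.4 → best response R.
Mutual best responses: (U, L); (D, R).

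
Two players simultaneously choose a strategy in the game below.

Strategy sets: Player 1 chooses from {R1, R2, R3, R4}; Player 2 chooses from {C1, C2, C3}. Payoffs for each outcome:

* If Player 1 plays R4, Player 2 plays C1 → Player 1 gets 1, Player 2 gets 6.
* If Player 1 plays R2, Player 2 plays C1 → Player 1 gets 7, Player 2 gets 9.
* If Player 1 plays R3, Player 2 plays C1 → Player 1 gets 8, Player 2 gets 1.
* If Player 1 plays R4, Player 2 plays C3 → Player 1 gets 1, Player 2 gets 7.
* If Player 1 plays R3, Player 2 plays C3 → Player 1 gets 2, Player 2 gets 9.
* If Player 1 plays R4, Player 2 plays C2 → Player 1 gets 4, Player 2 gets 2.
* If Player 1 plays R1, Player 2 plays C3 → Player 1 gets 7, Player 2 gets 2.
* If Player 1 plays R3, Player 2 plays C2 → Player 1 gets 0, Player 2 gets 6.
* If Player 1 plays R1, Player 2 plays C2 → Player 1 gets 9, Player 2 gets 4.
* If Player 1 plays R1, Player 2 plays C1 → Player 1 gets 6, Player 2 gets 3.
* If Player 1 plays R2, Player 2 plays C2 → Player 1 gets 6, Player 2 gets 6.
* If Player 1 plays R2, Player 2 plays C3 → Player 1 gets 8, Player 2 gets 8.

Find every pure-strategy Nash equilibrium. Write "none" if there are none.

Pure NE: (R1, C2)

Player 1 against C1: payoffs 6, 7, 8, 1 → best response R3.
Player 1 against C2: payoffs 9, 6, 0, 4 → best response R1.
Player 1 against C3: payoffs 7, 8, 2, 1 → best response R2.
Player 2 against R1: payoffs 3, 4, 2 → best response C2.
Player 2 against R2: payoffs 9, 6, 8 → best response C1.
Player 2 against R3: payoffs 1, 6, 9 → best response C3.
Player 2 against R4: payoffs 6, 2, 7 → best response C3.
Mutual best responses: (R1, C2).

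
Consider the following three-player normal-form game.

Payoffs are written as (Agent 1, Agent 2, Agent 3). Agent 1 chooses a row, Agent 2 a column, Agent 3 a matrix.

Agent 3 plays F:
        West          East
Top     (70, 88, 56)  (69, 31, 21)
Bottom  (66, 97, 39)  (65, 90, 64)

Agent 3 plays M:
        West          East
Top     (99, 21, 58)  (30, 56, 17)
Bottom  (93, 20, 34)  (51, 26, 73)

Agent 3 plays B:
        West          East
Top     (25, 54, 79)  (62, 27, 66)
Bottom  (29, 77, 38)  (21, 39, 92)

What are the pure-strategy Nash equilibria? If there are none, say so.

No pure-strategy Nash equilibrium.

Agent 1 against (West, F): payoffs 70, 66 → best response Top.
Agent 1 against (West, M): payoffs 99, 93 → best response Top.
Agent 1 against (West, B): payoffs 25, 29 → best response Bottom.
Agent 1 against (East, F): payoffs 69, 65 → best response Top.
Agent 1 against (East, M): payoffs 30, 51 → best response Bottom.
Agent 1 against (East, B): payoffs 62, 21 → best response Top.
Agent 2 against (Top, F): payoffs 88, 31 → best response West.
Agent 2 against (Top, M): payoffs 21, 56 → best response East.
Agent 2 against (Top, B): payoffs 54, 27 → best response West.
Agent 2 against (Bottom, F): payoffs 97, 90 → best response West.
Agent 2 against (Bottom, M): payoffs 20, 26 → best response East.
Agent 2 against (Bottom, B): payoffs 77, 39 → best response West.
Agent 3 against (Top, West): payoffs 56, 58, 79 → best response B.
Agent 3 against (Top, East): payoffs 21, 17, 66 → best response B.
Agent 3 against (Bottom, West): payoffs 39, 34, 38 → best response F.
Agent 3 against (Bottom, East): payoffs 64, 73, 92 → best response B.
No profile is a mutual best response for all players.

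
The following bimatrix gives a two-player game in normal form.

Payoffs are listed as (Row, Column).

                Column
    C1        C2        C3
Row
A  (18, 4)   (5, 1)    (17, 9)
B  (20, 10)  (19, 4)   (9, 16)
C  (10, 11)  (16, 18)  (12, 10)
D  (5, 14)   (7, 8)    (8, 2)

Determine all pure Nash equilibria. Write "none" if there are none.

(A, C3)

Row against C1: payoffs 18, 20, 10, 5 → best response B.
Row against C2: payoffs 5, 19, 16, 7 → best response B.
Row against C3: payoffs 17, 9, 12, 8 → best response A.
Column against A: payoffs 4, 1, 9 → best response C3.
Column against B: payoffs 10, 4, 16 → best response C3.
Column against C: payoffs 11, 18, 10 → best response C2.
Column against D: payoffs 14, 8, 2 → best response C1.
Mutual best responses: (A, C3).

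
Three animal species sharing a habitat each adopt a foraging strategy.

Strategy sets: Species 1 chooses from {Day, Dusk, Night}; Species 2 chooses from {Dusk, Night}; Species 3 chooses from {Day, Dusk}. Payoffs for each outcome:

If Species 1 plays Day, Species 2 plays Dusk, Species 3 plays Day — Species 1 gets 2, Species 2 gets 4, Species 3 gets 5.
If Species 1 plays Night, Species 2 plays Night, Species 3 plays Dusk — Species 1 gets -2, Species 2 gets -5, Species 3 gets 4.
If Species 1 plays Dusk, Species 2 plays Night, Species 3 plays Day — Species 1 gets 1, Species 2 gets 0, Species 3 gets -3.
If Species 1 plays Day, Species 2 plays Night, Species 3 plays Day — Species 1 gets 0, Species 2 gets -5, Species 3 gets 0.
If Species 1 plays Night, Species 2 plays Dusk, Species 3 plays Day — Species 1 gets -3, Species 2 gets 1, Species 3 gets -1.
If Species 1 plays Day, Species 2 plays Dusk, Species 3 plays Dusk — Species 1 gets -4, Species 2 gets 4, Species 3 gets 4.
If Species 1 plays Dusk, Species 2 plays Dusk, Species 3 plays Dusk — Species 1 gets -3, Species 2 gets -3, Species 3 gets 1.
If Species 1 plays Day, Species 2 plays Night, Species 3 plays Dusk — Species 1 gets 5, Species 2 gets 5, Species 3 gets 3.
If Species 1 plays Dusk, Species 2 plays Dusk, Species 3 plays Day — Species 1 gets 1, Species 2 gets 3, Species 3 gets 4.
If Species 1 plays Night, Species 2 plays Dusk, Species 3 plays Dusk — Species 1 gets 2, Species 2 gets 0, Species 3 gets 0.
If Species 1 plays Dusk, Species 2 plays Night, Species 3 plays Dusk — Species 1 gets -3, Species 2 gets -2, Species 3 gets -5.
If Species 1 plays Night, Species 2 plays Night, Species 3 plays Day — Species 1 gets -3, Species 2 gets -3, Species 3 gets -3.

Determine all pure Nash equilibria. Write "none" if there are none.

Mark each player's best response to every combination of opponents' strategies; a profile where every player is best-responding is a pure Nash equilibrium.
Species 1 against (Dusk, Day): payoffs 2, 1, -3 → best response Day.
Species 1 against (Dusk, Dusk): payoffs -4, -3, 2 → best response Night.
Species 1 against (Night, Day): payoffs 0, 1, -3 → best response Dusk.
Species 1 against (Night, Dusk): payoffs 5, -3, -2 → best response Day.
Species 2 against (Day, Day): payoffs 4, -5 → best response Dusk.
Species 2 against (Day, Dusk): payoffs 4, 5 → best response Night.
Species 2 against (Dusk, Day): payoffs 3, 0 → best response Dusk.
Species 2 against (Dusk, Dusk): payoffs -3, -2 → best response Night.
Species 2 against (Night, Day): payoffs 1, -3 → best response Dusk.
Species 2 against (Night, Dusk): payoffs 0, -5 → best response Dusk.
Species 3 against (Day, Dusk): payoffs 5, 4 → best response Day.
Species 3 against (Day, Night): payoffs 0, 3 → best response Dusk.
Species 3 against (Dusk, Dusk): payoffs 4, 1 → best response Day.
Species 3 against (Dusk, Night): payoffs -3, -5 → best response Day.
Species 3 against (Night, Dusk): payoffs -1, 0 → best response Dusk.
Species 3 against (Night, Night): payoffs -3, 4 → best response Dusk.
Mutual best responses: (Day, Dusk, Day); (Day, Night, Dusk); (Night, Dusk, Dusk).

Pure-strategy Nash equilibria: (Day, Dusk, Day), (Day, Night, Dusk), (Night, Dusk, Dusk)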